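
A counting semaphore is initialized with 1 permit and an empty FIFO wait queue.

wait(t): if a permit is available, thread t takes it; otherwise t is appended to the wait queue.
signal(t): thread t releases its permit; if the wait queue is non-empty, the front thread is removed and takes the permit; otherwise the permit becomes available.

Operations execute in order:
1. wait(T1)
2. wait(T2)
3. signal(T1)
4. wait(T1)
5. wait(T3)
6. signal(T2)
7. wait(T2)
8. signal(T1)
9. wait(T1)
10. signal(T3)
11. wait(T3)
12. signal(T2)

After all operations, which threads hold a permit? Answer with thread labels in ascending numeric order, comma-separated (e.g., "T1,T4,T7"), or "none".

Answer: T1

Derivation:
Step 1: wait(T1) -> count=0 queue=[] holders={T1}
Step 2: wait(T2) -> count=0 queue=[T2] holders={T1}
Step 3: signal(T1) -> count=0 queue=[] holders={T2}
Step 4: wait(T1) -> count=0 queue=[T1] holders={T2}
Step 5: wait(T3) -> count=0 queue=[T1,T3] holders={T2}
Step 6: signal(T2) -> count=0 queue=[T3] holders={T1}
Step 7: wait(T2) -> count=0 queue=[T3,T2] holders={T1}
Step 8: signal(T1) -> count=0 queue=[T2] holders={T3}
Step 9: wait(T1) -> count=0 queue=[T2,T1] holders={T3}
Step 10: signal(T3) -> count=0 queue=[T1] holders={T2}
Step 11: wait(T3) -> count=0 queue=[T1,T3] holders={T2}
Step 12: signal(T2) -> count=0 queue=[T3] holders={T1}
Final holders: T1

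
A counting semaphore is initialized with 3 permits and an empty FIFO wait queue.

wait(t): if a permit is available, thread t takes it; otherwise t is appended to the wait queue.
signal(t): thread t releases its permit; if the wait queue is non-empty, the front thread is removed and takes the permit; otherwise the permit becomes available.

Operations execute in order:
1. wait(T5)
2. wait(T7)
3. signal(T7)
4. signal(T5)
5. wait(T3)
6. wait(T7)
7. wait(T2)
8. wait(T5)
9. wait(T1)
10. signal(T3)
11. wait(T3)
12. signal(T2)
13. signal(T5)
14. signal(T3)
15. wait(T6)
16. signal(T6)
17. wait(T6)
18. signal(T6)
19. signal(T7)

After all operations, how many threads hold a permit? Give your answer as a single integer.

Answer: 1

Derivation:
Step 1: wait(T5) -> count=2 queue=[] holders={T5}
Step 2: wait(T7) -> count=1 queue=[] holders={T5,T7}
Step 3: signal(T7) -> count=2 queue=[] holders={T5}
Step 4: signal(T5) -> count=3 queue=[] holders={none}
Step 5: wait(T3) -> count=2 queue=[] holders={T3}
Step 6: wait(T7) -> count=1 queue=[] holders={T3,T7}
Step 7: wait(T2) -> count=0 queue=[] holders={T2,T3,T7}
Step 8: wait(T5) -> count=0 queue=[T5] holders={T2,T3,T7}
Step 9: wait(T1) -> count=0 queue=[T5,T1] holders={T2,T3,T7}
Step 10: signal(T3) -> count=0 queue=[T1] holders={T2,T5,T7}
Step 11: wait(T3) -> count=0 queue=[T1,T3] holders={T2,T5,T7}
Step 12: signal(T2) -> count=0 queue=[T3] holders={T1,T5,T7}
Step 13: signal(T5) -> count=0 queue=[] holders={T1,T3,T7}
Step 14: signal(T3) -> count=1 queue=[] holders={T1,T7}
Step 15: wait(T6) -> count=0 queue=[] holders={T1,T6,T7}
Step 16: signal(T6) -> count=1 queue=[] holders={T1,T7}
Step 17: wait(T6) -> count=0 queue=[] holders={T1,T6,T7}
Step 18: signal(T6) -> count=1 queue=[] holders={T1,T7}
Step 19: signal(T7) -> count=2 queue=[] holders={T1}
Final holders: {T1} -> 1 thread(s)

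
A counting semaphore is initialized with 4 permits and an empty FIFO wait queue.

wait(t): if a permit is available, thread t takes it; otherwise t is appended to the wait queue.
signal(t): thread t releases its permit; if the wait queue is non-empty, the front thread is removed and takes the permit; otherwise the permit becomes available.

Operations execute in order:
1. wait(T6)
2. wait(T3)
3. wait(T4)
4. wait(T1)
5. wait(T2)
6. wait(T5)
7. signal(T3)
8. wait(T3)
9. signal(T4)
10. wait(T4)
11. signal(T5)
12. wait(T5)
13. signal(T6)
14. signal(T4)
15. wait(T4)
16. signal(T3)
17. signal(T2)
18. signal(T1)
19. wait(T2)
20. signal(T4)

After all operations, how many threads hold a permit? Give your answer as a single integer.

Answer: 2

Derivation:
Step 1: wait(T6) -> count=3 queue=[] holders={T6}
Step 2: wait(T3) -> count=2 queue=[] holders={T3,T6}
Step 3: wait(T4) -> count=1 queue=[] holders={T3,T4,T6}
Step 4: wait(T1) -> count=0 queue=[] holders={T1,T3,T4,T6}
Step 5: wait(T2) -> count=0 queue=[T2] holders={T1,T3,T4,T6}
Step 6: wait(T5) -> count=0 queue=[T2,T5] holders={T1,T3,T4,T6}
Step 7: signal(T3) -> count=0 queue=[T5] holders={T1,T2,T4,T6}
Step 8: wait(T3) -> count=0 queue=[T5,T3] holders={T1,T2,T4,T6}
Step 9: signal(T4) -> count=0 queue=[T3] holders={T1,T2,T5,T6}
Step 10: wait(T4) -> count=0 queue=[T3,T4] holders={T1,T2,T5,T6}
Step 11: signal(T5) -> count=0 queue=[T4] holders={T1,T2,T3,T6}
Step 12: wait(T5) -> count=0 queue=[T4,T5] holders={T1,T2,T3,T6}
Step 13: signal(T6) -> count=0 queue=[T5] holders={T1,T2,T3,T4}
Step 14: signal(T4) -> count=0 queue=[] holders={T1,T2,T3,T5}
Step 15: wait(T4) -> count=0 queue=[T4] holders={T1,T2,T3,T5}
Step 16: signal(T3) -> count=0 queue=[] holders={T1,T2,T4,T5}
Step 17: signal(T2) -> count=1 queue=[] holders={T1,T4,T5}
Step 18: signal(T1) -> count=2 queue=[] holders={T4,T5}
Step 19: wait(T2) -> count=1 queue=[] holders={T2,T4,T5}
Step 20: signal(T4) -> count=2 queue=[] holders={T2,T5}
Final holders: {T2,T5} -> 2 thread(s)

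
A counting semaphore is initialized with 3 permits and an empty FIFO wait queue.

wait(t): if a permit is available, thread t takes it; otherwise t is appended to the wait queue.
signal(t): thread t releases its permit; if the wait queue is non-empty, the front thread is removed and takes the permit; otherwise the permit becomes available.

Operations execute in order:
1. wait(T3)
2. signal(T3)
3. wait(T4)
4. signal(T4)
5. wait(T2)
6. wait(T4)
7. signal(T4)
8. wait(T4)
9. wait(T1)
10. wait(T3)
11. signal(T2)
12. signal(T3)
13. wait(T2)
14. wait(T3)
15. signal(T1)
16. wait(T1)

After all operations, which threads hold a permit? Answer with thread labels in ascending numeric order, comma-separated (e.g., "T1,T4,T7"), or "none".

Answer: T2,T3,T4

Derivation:
Step 1: wait(T3) -> count=2 queue=[] holders={T3}
Step 2: signal(T3) -> count=3 queue=[] holders={none}
Step 3: wait(T4) -> count=2 queue=[] holders={T4}
Step 4: signal(T4) -> count=3 queue=[] holders={none}
Step 5: wait(T2) -> count=2 queue=[] holders={T2}
Step 6: wait(T4) -> count=1 queue=[] holders={T2,T4}
Step 7: signal(T4) -> count=2 queue=[] holders={T2}
Step 8: wait(T4) -> count=1 queue=[] holders={T2,T4}
Step 9: wait(T1) -> count=0 queue=[] holders={T1,T2,T4}
Step 10: wait(T3) -> count=0 queue=[T3] holders={T1,T2,T4}
Step 11: signal(T2) -> count=0 queue=[] holders={T1,T3,T4}
Step 12: signal(T3) -> count=1 queue=[] holders={T1,T4}
Step 13: wait(T2) -> count=0 queue=[] holders={T1,T2,T4}
Step 14: wait(T3) -> count=0 queue=[T3] holders={T1,T2,T4}
Step 15: signal(T1) -> count=0 queue=[] holders={T2,T3,T4}
Step 16: wait(T1) -> count=0 queue=[T1] holders={T2,T3,T4}
Final holders: T2,T3,T4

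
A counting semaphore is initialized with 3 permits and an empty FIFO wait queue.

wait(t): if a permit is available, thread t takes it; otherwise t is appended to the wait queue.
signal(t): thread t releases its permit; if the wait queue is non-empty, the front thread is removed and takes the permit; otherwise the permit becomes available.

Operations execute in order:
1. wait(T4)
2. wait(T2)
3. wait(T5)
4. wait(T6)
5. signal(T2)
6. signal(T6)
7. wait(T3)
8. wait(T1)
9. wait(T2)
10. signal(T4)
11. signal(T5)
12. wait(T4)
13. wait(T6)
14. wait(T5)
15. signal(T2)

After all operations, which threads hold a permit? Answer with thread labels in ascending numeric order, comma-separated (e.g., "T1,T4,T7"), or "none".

Step 1: wait(T4) -> count=2 queue=[] holders={T4}
Step 2: wait(T2) -> count=1 queue=[] holders={T2,T4}
Step 3: wait(T5) -> count=0 queue=[] holders={T2,T4,T5}
Step 4: wait(T6) -> count=0 queue=[T6] holders={T2,T4,T5}
Step 5: signal(T2) -> count=0 queue=[] holders={T4,T5,T6}
Step 6: signal(T6) -> count=1 queue=[] holders={T4,T5}
Step 7: wait(T3) -> count=0 queue=[] holders={T3,T4,T5}
Step 8: wait(T1) -> count=0 queue=[T1] holders={T3,T4,T5}
Step 9: wait(T2) -> count=0 queue=[T1,T2] holders={T3,T4,T5}
Step 10: signal(T4) -> count=0 queue=[T2] holders={T1,T3,T5}
Step 11: signal(T5) -> count=0 queue=[] holders={T1,T2,T3}
Step 12: wait(T4) -> count=0 queue=[T4] holders={T1,T2,T3}
Step 13: wait(T6) -> count=0 queue=[T4,T6] holders={T1,T2,T3}
Step 14: wait(T5) -> count=0 queue=[T4,T6,T5] holders={T1,T2,T3}
Step 15: signal(T2) -> count=0 queue=[T6,T5] holders={T1,T3,T4}
Final holders: T1,T3,T4

Answer: T1,T3,T4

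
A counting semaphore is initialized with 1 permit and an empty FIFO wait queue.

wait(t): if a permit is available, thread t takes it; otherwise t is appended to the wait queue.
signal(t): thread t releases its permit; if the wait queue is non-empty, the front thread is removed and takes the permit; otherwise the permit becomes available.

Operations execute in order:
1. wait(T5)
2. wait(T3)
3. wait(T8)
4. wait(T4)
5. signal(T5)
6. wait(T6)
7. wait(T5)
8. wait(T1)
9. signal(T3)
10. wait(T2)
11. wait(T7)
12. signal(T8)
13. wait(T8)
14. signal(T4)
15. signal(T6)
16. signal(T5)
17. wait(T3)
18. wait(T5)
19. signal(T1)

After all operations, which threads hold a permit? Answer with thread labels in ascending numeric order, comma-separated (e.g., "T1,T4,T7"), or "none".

Answer: T2

Derivation:
Step 1: wait(T5) -> count=0 queue=[] holders={T5}
Step 2: wait(T3) -> count=0 queue=[T3] holders={T5}
Step 3: wait(T8) -> count=0 queue=[T3,T8] holders={T5}
Step 4: wait(T4) -> count=0 queue=[T3,T8,T4] holders={T5}
Step 5: signal(T5) -> count=0 queue=[T8,T4] holders={T3}
Step 6: wait(T6) -> count=0 queue=[T8,T4,T6] holders={T3}
Step 7: wait(T5) -> count=0 queue=[T8,T4,T6,T5] holders={T3}
Step 8: wait(T1) -> count=0 queue=[T8,T4,T6,T5,T1] holders={T3}
Step 9: signal(T3) -> count=0 queue=[T4,T6,T5,T1] holders={T8}
Step 10: wait(T2) -> count=0 queue=[T4,T6,T5,T1,T2] holders={T8}
Step 11: wait(T7) -> count=0 queue=[T4,T6,T5,T1,T2,T7] holders={T8}
Step 12: signal(T8) -> count=0 queue=[T6,T5,T1,T2,T7] holders={T4}
Step 13: wait(T8) -> count=0 queue=[T6,T5,T1,T2,T7,T8] holders={T4}
Step 14: signal(T4) -> count=0 queue=[T5,T1,T2,T7,T8] holders={T6}
Step 15: signal(T6) -> count=0 queue=[T1,T2,T7,T8] holders={T5}
Step 16: signal(T5) -> count=0 queue=[T2,T7,T8] holders={T1}
Step 17: wait(T3) -> count=0 queue=[T2,T7,T8,T3] holders={T1}
Step 18: wait(T5) -> count=0 queue=[T2,T7,T8,T3,T5] holders={T1}
Step 19: signal(T1) -> count=0 queue=[T7,T8,T3,T5] holders={T2}
Final holders: T2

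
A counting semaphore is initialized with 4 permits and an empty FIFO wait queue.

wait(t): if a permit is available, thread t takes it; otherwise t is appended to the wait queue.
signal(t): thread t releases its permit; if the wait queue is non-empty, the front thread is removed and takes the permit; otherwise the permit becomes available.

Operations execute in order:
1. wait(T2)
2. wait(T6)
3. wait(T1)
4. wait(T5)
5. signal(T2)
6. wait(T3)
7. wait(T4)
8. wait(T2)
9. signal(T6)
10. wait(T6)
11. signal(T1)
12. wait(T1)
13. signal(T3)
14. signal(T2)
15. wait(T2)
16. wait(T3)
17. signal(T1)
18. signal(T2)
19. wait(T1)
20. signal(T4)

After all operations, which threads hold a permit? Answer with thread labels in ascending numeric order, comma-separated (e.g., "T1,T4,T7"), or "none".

Step 1: wait(T2) -> count=3 queue=[] holders={T2}
Step 2: wait(T6) -> count=2 queue=[] holders={T2,T6}
Step 3: wait(T1) -> count=1 queue=[] holders={T1,T2,T6}
Step 4: wait(T5) -> count=0 queue=[] holders={T1,T2,T5,T6}
Step 5: signal(T2) -> count=1 queue=[] holders={T1,T5,T6}
Step 6: wait(T3) -> count=0 queue=[] holders={T1,T3,T5,T6}
Step 7: wait(T4) -> count=0 queue=[T4] holders={T1,T3,T5,T6}
Step 8: wait(T2) -> count=0 queue=[T4,T2] holders={T1,T3,T5,T6}
Step 9: signal(T6) -> count=0 queue=[T2] holders={T1,T3,T4,T5}
Step 10: wait(T6) -> count=0 queue=[T2,T6] holders={T1,T3,T4,T5}
Step 11: signal(T1) -> count=0 queue=[T6] holders={T2,T3,T4,T5}
Step 12: wait(T1) -> count=0 queue=[T6,T1] holders={T2,T3,T4,T5}
Step 13: signal(T3) -> count=0 queue=[T1] holders={T2,T4,T5,T6}
Step 14: signal(T2) -> count=0 queue=[] holders={T1,T4,T5,T6}
Step 15: wait(T2) -> count=0 queue=[T2] holders={T1,T4,T5,T6}
Step 16: wait(T3) -> count=0 queue=[T2,T3] holders={T1,T4,T5,T6}
Step 17: signal(T1) -> count=0 queue=[T3] holders={T2,T4,T5,T6}
Step 18: signal(T2) -> count=0 queue=[] holders={T3,T4,T5,T6}
Step 19: wait(T1) -> count=0 queue=[T1] holders={T3,T4,T5,T6}
Step 20: signal(T4) -> count=0 queue=[] holders={T1,T3,T5,T6}
Final holders: T1,T3,T5,T6

Answer: T1,T3,T5,T6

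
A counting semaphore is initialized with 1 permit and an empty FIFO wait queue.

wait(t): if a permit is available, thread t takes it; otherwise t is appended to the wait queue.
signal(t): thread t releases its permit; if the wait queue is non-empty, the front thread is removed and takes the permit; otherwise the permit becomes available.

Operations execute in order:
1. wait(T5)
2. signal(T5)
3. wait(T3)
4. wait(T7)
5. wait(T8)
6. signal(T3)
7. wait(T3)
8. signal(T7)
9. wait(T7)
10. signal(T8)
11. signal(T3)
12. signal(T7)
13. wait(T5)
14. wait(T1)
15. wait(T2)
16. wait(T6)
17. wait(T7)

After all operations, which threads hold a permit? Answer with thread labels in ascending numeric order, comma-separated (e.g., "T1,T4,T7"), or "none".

Step 1: wait(T5) -> count=0 queue=[] holders={T5}
Step 2: signal(T5) -> count=1 queue=[] holders={none}
Step 3: wait(T3) -> count=0 queue=[] holders={T3}
Step 4: wait(T7) -> count=0 queue=[T7] holders={T3}
Step 5: wait(T8) -> count=0 queue=[T7,T8] holders={T3}
Step 6: signal(T3) -> count=0 queue=[T8] holders={T7}
Step 7: wait(T3) -> count=0 queue=[T8,T3] holders={T7}
Step 8: signal(T7) -> count=0 queue=[T3] holders={T8}
Step 9: wait(T7) -> count=0 queue=[T3,T7] holders={T8}
Step 10: signal(T8) -> count=0 queue=[T7] holders={T3}
Step 11: signal(T3) -> count=0 queue=[] holders={T7}
Step 12: signal(T7) -> count=1 queue=[] holders={none}
Step 13: wait(T5) -> count=0 queue=[] holders={T5}
Step 14: wait(T1) -> count=0 queue=[T1] holders={T5}
Step 15: wait(T2) -> count=0 queue=[T1,T2] holders={T5}
Step 16: wait(T6) -> count=0 queue=[T1,T2,T6] holders={T5}
Step 17: wait(T7) -> count=0 queue=[T1,T2,T6,T7] holders={T5}
Final holders: T5

Answer: T5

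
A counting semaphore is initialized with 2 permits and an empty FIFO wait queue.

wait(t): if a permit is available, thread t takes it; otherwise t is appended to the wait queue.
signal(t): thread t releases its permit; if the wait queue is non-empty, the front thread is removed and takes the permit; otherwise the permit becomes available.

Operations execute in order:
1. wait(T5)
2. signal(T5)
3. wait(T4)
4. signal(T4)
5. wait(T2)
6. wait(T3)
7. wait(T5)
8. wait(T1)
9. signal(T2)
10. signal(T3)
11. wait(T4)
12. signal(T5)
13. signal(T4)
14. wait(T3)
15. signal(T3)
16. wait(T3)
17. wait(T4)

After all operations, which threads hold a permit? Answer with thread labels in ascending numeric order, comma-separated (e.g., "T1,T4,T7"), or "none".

Step 1: wait(T5) -> count=1 queue=[] holders={T5}
Step 2: signal(T5) -> count=2 queue=[] holders={none}
Step 3: wait(T4) -> count=1 queue=[] holders={T4}
Step 4: signal(T4) -> count=2 queue=[] holders={none}
Step 5: wait(T2) -> count=1 queue=[] holders={T2}
Step 6: wait(T3) -> count=0 queue=[] holders={T2,T3}
Step 7: wait(T5) -> count=0 queue=[T5] holders={T2,T3}
Step 8: wait(T1) -> count=0 queue=[T5,T1] holders={T2,T3}
Step 9: signal(T2) -> count=0 queue=[T1] holders={T3,T5}
Step 10: signal(T3) -> count=0 queue=[] holders={T1,T5}
Step 11: wait(T4) -> count=0 queue=[T4] holders={T1,T5}
Step 12: signal(T5) -> count=0 queue=[] holders={T1,T4}
Step 13: signal(T4) -> count=1 queue=[] holders={T1}
Step 14: wait(T3) -> count=0 queue=[] holders={T1,T3}
Step 15: signal(T3) -> count=1 queue=[] holders={T1}
Step 16: wait(T3) -> count=0 queue=[] holders={T1,T3}
Step 17: wait(T4) -> count=0 queue=[T4] holders={T1,T3}
Final holders: T1,T3

Answer: T1,T3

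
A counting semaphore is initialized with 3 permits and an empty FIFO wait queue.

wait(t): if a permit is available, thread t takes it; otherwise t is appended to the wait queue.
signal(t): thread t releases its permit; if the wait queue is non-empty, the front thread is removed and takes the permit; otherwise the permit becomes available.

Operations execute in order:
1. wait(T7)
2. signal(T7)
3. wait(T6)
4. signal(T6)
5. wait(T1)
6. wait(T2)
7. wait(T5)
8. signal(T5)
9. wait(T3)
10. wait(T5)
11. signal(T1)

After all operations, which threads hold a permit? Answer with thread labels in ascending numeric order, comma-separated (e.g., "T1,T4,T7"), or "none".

Step 1: wait(T7) -> count=2 queue=[] holders={T7}
Step 2: signal(T7) -> count=3 queue=[] holders={none}
Step 3: wait(T6) -> count=2 queue=[] holders={T6}
Step 4: signal(T6) -> count=3 queue=[] holders={none}
Step 5: wait(T1) -> count=2 queue=[] holders={T1}
Step 6: wait(T2) -> count=1 queue=[] holders={T1,T2}
Step 7: wait(T5) -> count=0 queue=[] holders={T1,T2,T5}
Step 8: signal(T5) -> count=1 queue=[] holders={T1,T2}
Step 9: wait(T3) -> count=0 queue=[] holders={T1,T2,T3}
Step 10: wait(T5) -> count=0 queue=[T5] holders={T1,T2,T3}
Step 11: signal(T1) -> count=0 queue=[] holders={T2,T3,T5}
Final holders: T2,T3,T5

Answer: T2,T3,T5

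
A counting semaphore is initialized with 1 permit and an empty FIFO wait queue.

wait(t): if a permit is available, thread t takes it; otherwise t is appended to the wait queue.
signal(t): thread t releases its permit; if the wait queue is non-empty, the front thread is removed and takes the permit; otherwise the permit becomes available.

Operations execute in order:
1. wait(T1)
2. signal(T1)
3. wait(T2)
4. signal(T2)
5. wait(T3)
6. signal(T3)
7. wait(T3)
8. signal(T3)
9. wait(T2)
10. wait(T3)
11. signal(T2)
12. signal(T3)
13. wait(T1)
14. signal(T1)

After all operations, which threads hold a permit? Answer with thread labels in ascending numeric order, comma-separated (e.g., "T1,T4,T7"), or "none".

Step 1: wait(T1) -> count=0 queue=[] holders={T1}
Step 2: signal(T1) -> count=1 queue=[] holders={none}
Step 3: wait(T2) -> count=0 queue=[] holders={T2}
Step 4: signal(T2) -> count=1 queue=[] holders={none}
Step 5: wait(T3) -> count=0 queue=[] holders={T3}
Step 6: signal(T3) -> count=1 queue=[] holders={none}
Step 7: wait(T3) -> count=0 queue=[] holders={T3}
Step 8: signal(T3) -> count=1 queue=[] holders={none}
Step 9: wait(T2) -> count=0 queue=[] holders={T2}
Step 10: wait(T3) -> count=0 queue=[T3] holders={T2}
Step 11: signal(T2) -> count=0 queue=[] holders={T3}
Step 12: signal(T3) -> count=1 queue=[] holders={none}
Step 13: wait(T1) -> count=0 queue=[] holders={T1}
Step 14: signal(T1) -> count=1 queue=[] holders={none}
Final holders: none

Answer: none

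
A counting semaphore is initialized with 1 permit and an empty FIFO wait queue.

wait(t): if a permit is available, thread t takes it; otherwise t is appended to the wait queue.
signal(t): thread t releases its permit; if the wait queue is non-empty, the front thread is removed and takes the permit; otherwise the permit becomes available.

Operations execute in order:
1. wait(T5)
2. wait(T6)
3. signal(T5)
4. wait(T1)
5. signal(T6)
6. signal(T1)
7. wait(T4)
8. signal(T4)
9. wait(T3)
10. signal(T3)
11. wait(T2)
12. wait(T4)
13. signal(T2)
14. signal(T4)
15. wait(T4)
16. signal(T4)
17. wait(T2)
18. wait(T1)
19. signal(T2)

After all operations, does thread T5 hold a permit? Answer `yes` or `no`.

Answer: no

Derivation:
Step 1: wait(T5) -> count=0 queue=[] holders={T5}
Step 2: wait(T6) -> count=0 queue=[T6] holders={T5}
Step 3: signal(T5) -> count=0 queue=[] holders={T6}
Step 4: wait(T1) -> count=0 queue=[T1] holders={T6}
Step 5: signal(T6) -> count=0 queue=[] holders={T1}
Step 6: signal(T1) -> count=1 queue=[] holders={none}
Step 7: wait(T4) -> count=0 queue=[] holders={T4}
Step 8: signal(T4) -> count=1 queue=[] holders={none}
Step 9: wait(T3) -> count=0 queue=[] holders={T3}
Step 10: signal(T3) -> count=1 queue=[] holders={none}
Step 11: wait(T2) -> count=0 queue=[] holders={T2}
Step 12: wait(T4) -> count=0 queue=[T4] holders={T2}
Step 13: signal(T2) -> count=0 queue=[] holders={T4}
Step 14: signal(T4) -> count=1 queue=[] holders={none}
Step 15: wait(T4) -> count=0 queue=[] holders={T4}
Step 16: signal(T4) -> count=1 queue=[] holders={none}
Step 17: wait(T2) -> count=0 queue=[] holders={T2}
Step 18: wait(T1) -> count=0 queue=[T1] holders={T2}
Step 19: signal(T2) -> count=0 queue=[] holders={T1}
Final holders: {T1} -> T5 not in holders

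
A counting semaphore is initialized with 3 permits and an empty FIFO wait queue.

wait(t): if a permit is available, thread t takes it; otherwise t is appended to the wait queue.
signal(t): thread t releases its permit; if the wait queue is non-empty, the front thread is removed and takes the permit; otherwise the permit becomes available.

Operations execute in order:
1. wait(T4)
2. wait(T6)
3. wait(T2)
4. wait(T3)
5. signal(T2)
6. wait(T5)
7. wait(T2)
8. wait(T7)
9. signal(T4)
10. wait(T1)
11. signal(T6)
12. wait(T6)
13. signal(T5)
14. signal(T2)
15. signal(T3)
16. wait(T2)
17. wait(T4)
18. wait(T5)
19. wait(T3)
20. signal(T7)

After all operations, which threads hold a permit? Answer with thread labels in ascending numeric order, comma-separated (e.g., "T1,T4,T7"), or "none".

Answer: T1,T2,T6

Derivation:
Step 1: wait(T4) -> count=2 queue=[] holders={T4}
Step 2: wait(T6) -> count=1 queue=[] holders={T4,T6}
Step 3: wait(T2) -> count=0 queue=[] holders={T2,T4,T6}
Step 4: wait(T3) -> count=0 queue=[T3] holders={T2,T4,T6}
Step 5: signal(T2) -> count=0 queue=[] holders={T3,T4,T6}
Step 6: wait(T5) -> count=0 queue=[T5] holders={T3,T4,T6}
Step 7: wait(T2) -> count=0 queue=[T5,T2] holders={T3,T4,T6}
Step 8: wait(T7) -> count=0 queue=[T5,T2,T7] holders={T3,T4,T6}
Step 9: signal(T4) -> count=0 queue=[T2,T7] holders={T3,T5,T6}
Step 10: wait(T1) -> count=0 queue=[T2,T7,T1] holders={T3,T5,T6}
Step 11: signal(T6) -> count=0 queue=[T7,T1] holders={T2,T3,T5}
Step 12: wait(T6) -> count=0 queue=[T7,T1,T6] holders={T2,T3,T5}
Step 13: signal(T5) -> count=0 queue=[T1,T6] holders={T2,T3,T7}
Step 14: signal(T2) -> count=0 queue=[T6] holders={T1,T3,T7}
Step 15: signal(T3) -> count=0 queue=[] holders={T1,T6,T7}
Step 16: wait(T2) -> count=0 queue=[T2] holders={T1,T6,T7}
Step 17: wait(T4) -> count=0 queue=[T2,T4] holders={T1,T6,T7}
Step 18: wait(T5) -> count=0 queue=[T2,T4,T5] holders={T1,T6,T7}
Step 19: wait(T3) -> count=0 queue=[T2,T4,T5,T3] holders={T1,T6,T7}
Step 20: signal(T7) -> count=0 queue=[T4,T5,T3] holders={T1,T2,T6}
Final holders: T1,T2,T6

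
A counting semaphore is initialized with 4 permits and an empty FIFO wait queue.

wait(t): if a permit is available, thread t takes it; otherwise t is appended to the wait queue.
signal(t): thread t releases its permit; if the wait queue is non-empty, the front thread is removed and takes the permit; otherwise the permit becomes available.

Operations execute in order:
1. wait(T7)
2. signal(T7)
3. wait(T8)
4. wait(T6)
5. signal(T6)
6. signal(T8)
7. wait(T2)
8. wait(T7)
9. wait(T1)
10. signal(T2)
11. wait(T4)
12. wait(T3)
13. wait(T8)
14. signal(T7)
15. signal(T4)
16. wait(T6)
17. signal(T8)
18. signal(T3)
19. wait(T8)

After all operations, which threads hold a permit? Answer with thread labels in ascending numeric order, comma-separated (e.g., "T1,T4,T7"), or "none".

Step 1: wait(T7) -> count=3 queue=[] holders={T7}
Step 2: signal(T7) -> count=4 queue=[] holders={none}
Step 3: wait(T8) -> count=3 queue=[] holders={T8}
Step 4: wait(T6) -> count=2 queue=[] holders={T6,T8}
Step 5: signal(T6) -> count=3 queue=[] holders={T8}
Step 6: signal(T8) -> count=4 queue=[] holders={none}
Step 7: wait(T2) -> count=3 queue=[] holders={T2}
Step 8: wait(T7) -> count=2 queue=[] holders={T2,T7}
Step 9: wait(T1) -> count=1 queue=[] holders={T1,T2,T7}
Step 10: signal(T2) -> count=2 queue=[] holders={T1,T7}
Step 11: wait(T4) -> count=1 queue=[] holders={T1,T4,T7}
Step 12: wait(T3) -> count=0 queue=[] holders={T1,T3,T4,T7}
Step 13: wait(T8) -> count=0 queue=[T8] holders={T1,T3,T4,T7}
Step 14: signal(T7) -> count=0 queue=[] holders={T1,T3,T4,T8}
Step 15: signal(T4) -> count=1 queue=[] holders={T1,T3,T8}
Step 16: wait(T6) -> count=0 queue=[] holders={T1,T3,T6,T8}
Step 17: signal(T8) -> count=1 queue=[] holders={T1,T3,T6}
Step 18: signal(T3) -> count=2 queue=[] holders={T1,T6}
Step 19: wait(T8) -> count=1 queue=[] holders={T1,T6,T8}
Final holders: T1,T6,T8

Answer: T1,T6,T8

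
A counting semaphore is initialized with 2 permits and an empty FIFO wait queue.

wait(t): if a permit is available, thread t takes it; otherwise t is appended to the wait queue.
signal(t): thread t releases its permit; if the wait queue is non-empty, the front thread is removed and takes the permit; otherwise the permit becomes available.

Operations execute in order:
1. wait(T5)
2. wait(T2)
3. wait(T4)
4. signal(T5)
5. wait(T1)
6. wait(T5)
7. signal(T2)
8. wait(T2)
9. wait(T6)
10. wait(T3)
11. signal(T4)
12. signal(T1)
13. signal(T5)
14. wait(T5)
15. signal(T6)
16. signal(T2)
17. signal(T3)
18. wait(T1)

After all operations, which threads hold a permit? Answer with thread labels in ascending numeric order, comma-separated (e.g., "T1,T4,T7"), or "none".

Answer: T1,T5

Derivation:
Step 1: wait(T5) -> count=1 queue=[] holders={T5}
Step 2: wait(T2) -> count=0 queue=[] holders={T2,T5}
Step 3: wait(T4) -> count=0 queue=[T4] holders={T2,T5}
Step 4: signal(T5) -> count=0 queue=[] holders={T2,T4}
Step 5: wait(T1) -> count=0 queue=[T1] holders={T2,T4}
Step 6: wait(T5) -> count=0 queue=[T1,T5] holders={T2,T4}
Step 7: signal(T2) -> count=0 queue=[T5] holders={T1,T4}
Step 8: wait(T2) -> count=0 queue=[T5,T2] holders={T1,T4}
Step 9: wait(T6) -> count=0 queue=[T5,T2,T6] holders={T1,T4}
Step 10: wait(T3) -> count=0 queue=[T5,T2,T6,T3] holders={T1,T4}
Step 11: signal(T4) -> count=0 queue=[T2,T6,T3] holders={T1,T5}
Step 12: signal(T1) -> count=0 queue=[T6,T3] holders={T2,T5}
Step 13: signal(T5) -> count=0 queue=[T3] holders={T2,T6}
Step 14: wait(T5) -> count=0 queue=[T3,T5] holders={T2,T6}
Step 15: signal(T6) -> count=0 queue=[T5] holders={T2,T3}
Step 16: signal(T2) -> count=0 queue=[] holders={T3,T5}
Step 17: signal(T3) -> count=1 queue=[] holders={T5}
Step 18: wait(T1) -> count=0 queue=[] holders={T1,T5}
Final holders: T1,T5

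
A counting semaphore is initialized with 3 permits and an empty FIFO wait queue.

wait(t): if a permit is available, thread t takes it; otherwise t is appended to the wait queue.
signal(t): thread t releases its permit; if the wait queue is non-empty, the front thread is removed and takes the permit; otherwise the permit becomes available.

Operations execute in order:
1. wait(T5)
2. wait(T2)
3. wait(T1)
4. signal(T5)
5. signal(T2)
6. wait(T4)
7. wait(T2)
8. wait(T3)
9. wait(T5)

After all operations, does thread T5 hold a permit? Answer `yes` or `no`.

Answer: no

Derivation:
Step 1: wait(T5) -> count=2 queue=[] holders={T5}
Step 2: wait(T2) -> count=1 queue=[] holders={T2,T5}
Step 3: wait(T1) -> count=0 queue=[] holders={T1,T2,T5}
Step 4: signal(T5) -> count=1 queue=[] holders={T1,T2}
Step 5: signal(T2) -> count=2 queue=[] holders={T1}
Step 6: wait(T4) -> count=1 queue=[] holders={T1,T4}
Step 7: wait(T2) -> count=0 queue=[] holders={T1,T2,T4}
Step 8: wait(T3) -> count=0 queue=[T3] holders={T1,T2,T4}
Step 9: wait(T5) -> count=0 queue=[T3,T5] holders={T1,T2,T4}
Final holders: {T1,T2,T4} -> T5 not in holders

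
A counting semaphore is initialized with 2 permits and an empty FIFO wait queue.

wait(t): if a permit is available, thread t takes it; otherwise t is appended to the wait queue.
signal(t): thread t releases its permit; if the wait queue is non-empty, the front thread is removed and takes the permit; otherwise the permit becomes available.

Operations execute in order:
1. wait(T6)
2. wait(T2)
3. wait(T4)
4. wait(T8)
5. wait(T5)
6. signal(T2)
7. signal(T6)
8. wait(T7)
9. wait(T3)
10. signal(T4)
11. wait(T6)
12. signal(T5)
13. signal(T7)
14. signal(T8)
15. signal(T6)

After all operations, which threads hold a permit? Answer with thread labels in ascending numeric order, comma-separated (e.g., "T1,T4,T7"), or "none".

Answer: T3

Derivation:
Step 1: wait(T6) -> count=1 queue=[] holders={T6}
Step 2: wait(T2) -> count=0 queue=[] holders={T2,T6}
Step 3: wait(T4) -> count=0 queue=[T4] holders={T2,T6}
Step 4: wait(T8) -> count=0 queue=[T4,T8] holders={T2,T6}
Step 5: wait(T5) -> count=0 queue=[T4,T8,T5] holders={T2,T6}
Step 6: signal(T2) -> count=0 queue=[T8,T5] holders={T4,T6}
Step 7: signal(T6) -> count=0 queue=[T5] holders={T4,T8}
Step 8: wait(T7) -> count=0 queue=[T5,T7] holders={T4,T8}
Step 9: wait(T3) -> count=0 queue=[T5,T7,T3] holders={T4,T8}
Step 10: signal(T4) -> count=0 queue=[T7,T3] holders={T5,T8}
Step 11: wait(T6) -> count=0 queue=[T7,T3,T6] holders={T5,T8}
Step 12: signal(T5) -> count=0 queue=[T3,T6] holders={T7,T8}
Step 13: signal(T7) -> count=0 queue=[T6] holders={T3,T8}
Step 14: signal(T8) -> count=0 queue=[] holders={T3,T6}
Step 15: signal(T6) -> count=1 queue=[] holders={T3}
Final holders: T3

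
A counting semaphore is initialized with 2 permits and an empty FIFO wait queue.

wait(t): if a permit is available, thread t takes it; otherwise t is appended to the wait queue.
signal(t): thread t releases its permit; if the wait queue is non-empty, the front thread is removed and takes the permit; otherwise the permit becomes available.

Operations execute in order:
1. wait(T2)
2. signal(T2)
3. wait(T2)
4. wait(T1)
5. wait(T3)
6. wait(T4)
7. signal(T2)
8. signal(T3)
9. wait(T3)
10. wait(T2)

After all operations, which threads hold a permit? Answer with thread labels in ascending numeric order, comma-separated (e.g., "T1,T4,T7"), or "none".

Step 1: wait(T2) -> count=1 queue=[] holders={T2}
Step 2: signal(T2) -> count=2 queue=[] holders={none}
Step 3: wait(T2) -> count=1 queue=[] holders={T2}
Step 4: wait(T1) -> count=0 queue=[] holders={T1,T2}
Step 5: wait(T3) -> count=0 queue=[T3] holders={T1,T2}
Step 6: wait(T4) -> count=0 queue=[T3,T4] holders={T1,T2}
Step 7: signal(T2) -> count=0 queue=[T4] holders={T1,T3}
Step 8: signal(T3) -> count=0 queue=[] holders={T1,T4}
Step 9: wait(T3) -> count=0 queue=[T3] holders={T1,T4}
Step 10: wait(T2) -> count=0 queue=[T3,T2] holders={T1,T4}
Final holders: T1,T4

Answer: T1,T4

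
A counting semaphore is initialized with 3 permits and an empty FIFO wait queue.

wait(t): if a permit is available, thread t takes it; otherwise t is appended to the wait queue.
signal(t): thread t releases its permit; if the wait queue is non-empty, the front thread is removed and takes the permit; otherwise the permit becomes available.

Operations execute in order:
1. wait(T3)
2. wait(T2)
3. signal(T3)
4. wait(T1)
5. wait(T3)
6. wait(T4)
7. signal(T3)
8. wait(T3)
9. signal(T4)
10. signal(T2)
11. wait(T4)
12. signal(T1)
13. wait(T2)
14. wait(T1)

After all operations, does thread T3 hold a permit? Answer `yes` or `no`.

Answer: yes

Derivation:
Step 1: wait(T3) -> count=2 queue=[] holders={T3}
Step 2: wait(T2) -> count=1 queue=[] holders={T2,T3}
Step 3: signal(T3) -> count=2 queue=[] holders={T2}
Step 4: wait(T1) -> count=1 queue=[] holders={T1,T2}
Step 5: wait(T3) -> count=0 queue=[] holders={T1,T2,T3}
Step 6: wait(T4) -> count=0 queue=[T4] holders={T1,T2,T3}
Step 7: signal(T3) -> count=0 queue=[] holders={T1,T2,T4}
Step 8: wait(T3) -> count=0 queue=[T3] holders={T1,T2,T4}
Step 9: signal(T4) -> count=0 queue=[] holders={T1,T2,T3}
Step 10: signal(T2) -> count=1 queue=[] holders={T1,T3}
Step 11: wait(T4) -> count=0 queue=[] holders={T1,T3,T4}
Step 12: signal(T1) -> count=1 queue=[] holders={T3,T4}
Step 13: wait(T2) -> count=0 queue=[] holders={T2,T3,T4}
Step 14: wait(T1) -> count=0 queue=[T1] holders={T2,T3,T4}
Final holders: {T2,T3,T4} -> T3 in holders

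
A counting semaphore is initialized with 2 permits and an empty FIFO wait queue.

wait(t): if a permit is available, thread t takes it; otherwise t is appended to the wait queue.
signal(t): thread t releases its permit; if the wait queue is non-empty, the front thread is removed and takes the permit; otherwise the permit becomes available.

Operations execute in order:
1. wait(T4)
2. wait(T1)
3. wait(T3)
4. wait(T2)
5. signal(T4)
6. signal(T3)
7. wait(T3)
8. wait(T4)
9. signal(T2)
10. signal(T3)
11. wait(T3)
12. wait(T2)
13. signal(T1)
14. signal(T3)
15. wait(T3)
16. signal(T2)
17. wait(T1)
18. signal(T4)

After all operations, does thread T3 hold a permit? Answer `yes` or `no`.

Step 1: wait(T4) -> count=1 queue=[] holders={T4}
Step 2: wait(T1) -> count=0 queue=[] holders={T1,T4}
Step 3: wait(T3) -> count=0 queue=[T3] holders={T1,T4}
Step 4: wait(T2) -> count=0 queue=[T3,T2] holders={T1,T4}
Step 5: signal(T4) -> count=0 queue=[T2] holders={T1,T3}
Step 6: signal(T3) -> count=0 queue=[] holders={T1,T2}
Step 7: wait(T3) -> count=0 queue=[T3] holders={T1,T2}
Step 8: wait(T4) -> count=0 queue=[T3,T4] holders={T1,T2}
Step 9: signal(T2) -> count=0 queue=[T4] holders={T1,T3}
Step 10: signal(T3) -> count=0 queue=[] holders={T1,T4}
Step 11: wait(T3) -> count=0 queue=[T3] holders={T1,T4}
Step 12: wait(T2) -> count=0 queue=[T3,T2] holders={T1,T4}
Step 13: signal(T1) -> count=0 queue=[T2] holders={T3,T4}
Step 14: signal(T3) -> count=0 queue=[] holders={T2,T4}
Step 15: wait(T3) -> count=0 queue=[T3] holders={T2,T4}
Step 16: signal(T2) -> count=0 queue=[] holders={T3,T4}
Step 17: wait(T1) -> count=0 queue=[T1] holders={T3,T4}
Step 18: signal(T4) -> count=0 queue=[] holders={T1,T3}
Final holders: {T1,T3} -> T3 in holders

Answer: yes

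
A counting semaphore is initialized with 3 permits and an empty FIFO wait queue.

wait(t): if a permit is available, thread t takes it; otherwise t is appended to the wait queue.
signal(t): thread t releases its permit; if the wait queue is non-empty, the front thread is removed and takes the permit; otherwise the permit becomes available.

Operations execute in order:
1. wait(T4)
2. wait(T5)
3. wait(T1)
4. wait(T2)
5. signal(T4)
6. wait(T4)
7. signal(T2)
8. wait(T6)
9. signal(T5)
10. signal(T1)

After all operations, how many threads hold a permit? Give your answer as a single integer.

Answer: 2

Derivation:
Step 1: wait(T4) -> count=2 queue=[] holders={T4}
Step 2: wait(T5) -> count=1 queue=[] holders={T4,T5}
Step 3: wait(T1) -> count=0 queue=[] holders={T1,T4,T5}
Step 4: wait(T2) -> count=0 queue=[T2] holders={T1,T4,T5}
Step 5: signal(T4) -> count=0 queue=[] holders={T1,T2,T5}
Step 6: wait(T4) -> count=0 queue=[T4] holders={T1,T2,T5}
Step 7: signal(T2) -> count=0 queue=[] holders={T1,T4,T5}
Step 8: wait(T6) -> count=0 queue=[T6] holders={T1,T4,T5}
Step 9: signal(T5) -> count=0 queue=[] holders={T1,T4,T6}
Step 10: signal(T1) -> count=1 queue=[] holders={T4,T6}
Final holders: {T4,T6} -> 2 thread(s)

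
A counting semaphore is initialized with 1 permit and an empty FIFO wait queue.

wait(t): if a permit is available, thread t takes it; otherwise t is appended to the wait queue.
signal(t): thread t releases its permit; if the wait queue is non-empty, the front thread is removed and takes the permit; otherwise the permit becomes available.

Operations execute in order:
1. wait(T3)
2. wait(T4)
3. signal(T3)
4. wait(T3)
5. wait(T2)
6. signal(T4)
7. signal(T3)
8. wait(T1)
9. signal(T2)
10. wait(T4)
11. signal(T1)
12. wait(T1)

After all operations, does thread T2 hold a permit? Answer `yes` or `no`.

Answer: no

Derivation:
Step 1: wait(T3) -> count=0 queue=[] holders={T3}
Step 2: wait(T4) -> count=0 queue=[T4] holders={T3}
Step 3: signal(T3) -> count=0 queue=[] holders={T4}
Step 4: wait(T3) -> count=0 queue=[T3] holders={T4}
Step 5: wait(T2) -> count=0 queue=[T3,T2] holders={T4}
Step 6: signal(T4) -> count=0 queue=[T2] holders={T3}
Step 7: signal(T3) -> count=0 queue=[] holders={T2}
Step 8: wait(T1) -> count=0 queue=[T1] holders={T2}
Step 9: signal(T2) -> count=0 queue=[] holders={T1}
Step 10: wait(T4) -> count=0 queue=[T4] holders={T1}
Step 11: signal(T1) -> count=0 queue=[] holders={T4}
Step 12: wait(T1) -> count=0 queue=[T1] holders={T4}
Final holders: {T4} -> T2 not in holders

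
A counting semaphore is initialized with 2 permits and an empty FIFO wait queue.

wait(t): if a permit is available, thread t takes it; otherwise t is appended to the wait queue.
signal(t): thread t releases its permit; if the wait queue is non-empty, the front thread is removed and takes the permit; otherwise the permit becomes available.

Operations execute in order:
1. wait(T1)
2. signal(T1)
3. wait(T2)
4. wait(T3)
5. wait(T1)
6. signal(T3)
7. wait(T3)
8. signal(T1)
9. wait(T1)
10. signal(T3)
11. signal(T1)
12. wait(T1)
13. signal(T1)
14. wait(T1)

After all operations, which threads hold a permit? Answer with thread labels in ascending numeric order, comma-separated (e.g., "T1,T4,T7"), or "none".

Answer: T1,T2

Derivation:
Step 1: wait(T1) -> count=1 queue=[] holders={T1}
Step 2: signal(T1) -> count=2 queue=[] holders={none}
Step 3: wait(T2) -> count=1 queue=[] holders={T2}
Step 4: wait(T3) -> count=0 queue=[] holders={T2,T3}
Step 5: wait(T1) -> count=0 queue=[T1] holders={T2,T3}
Step 6: signal(T3) -> count=0 queue=[] holders={T1,T2}
Step 7: wait(T3) -> count=0 queue=[T3] holders={T1,T2}
Step 8: signal(T1) -> count=0 queue=[] holders={T2,T3}
Step 9: wait(T1) -> count=0 queue=[T1] holders={T2,T3}
Step 10: signal(T3) -> count=0 queue=[] holders={T1,T2}
Step 11: signal(T1) -> count=1 queue=[] holders={T2}
Step 12: wait(T1) -> count=0 queue=[] holders={T1,T2}
Step 13: signal(T1) -> count=1 queue=[] holders={T2}
Step 14: wait(T1) -> count=0 queue=[] holders={T1,T2}
Final holders: T1,T2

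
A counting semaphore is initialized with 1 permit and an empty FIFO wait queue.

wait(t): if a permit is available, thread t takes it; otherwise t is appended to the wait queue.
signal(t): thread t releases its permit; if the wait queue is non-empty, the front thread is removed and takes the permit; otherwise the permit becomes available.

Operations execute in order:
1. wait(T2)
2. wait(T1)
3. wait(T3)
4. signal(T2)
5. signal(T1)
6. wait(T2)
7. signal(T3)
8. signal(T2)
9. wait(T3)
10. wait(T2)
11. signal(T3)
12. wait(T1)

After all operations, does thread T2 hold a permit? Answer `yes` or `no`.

Answer: yes

Derivation:
Step 1: wait(T2) -> count=0 queue=[] holders={T2}
Step 2: wait(T1) -> count=0 queue=[T1] holders={T2}
Step 3: wait(T3) -> count=0 queue=[T1,T3] holders={T2}
Step 4: signal(T2) -> count=0 queue=[T3] holders={T1}
Step 5: signal(T1) -> count=0 queue=[] holders={T3}
Step 6: wait(T2) -> count=0 queue=[T2] holders={T3}
Step 7: signal(T3) -> count=0 queue=[] holders={T2}
Step 8: signal(T2) -> count=1 queue=[] holders={none}
Step 9: wait(T3) -> count=0 queue=[] holders={T3}
Step 10: wait(T2) -> count=0 queue=[T2] holders={T3}
Step 11: signal(T3) -> count=0 queue=[] holders={T2}
Step 12: wait(T1) -> count=0 queue=[T1] holders={T2}
Final holders: {T2} -> T2 in holders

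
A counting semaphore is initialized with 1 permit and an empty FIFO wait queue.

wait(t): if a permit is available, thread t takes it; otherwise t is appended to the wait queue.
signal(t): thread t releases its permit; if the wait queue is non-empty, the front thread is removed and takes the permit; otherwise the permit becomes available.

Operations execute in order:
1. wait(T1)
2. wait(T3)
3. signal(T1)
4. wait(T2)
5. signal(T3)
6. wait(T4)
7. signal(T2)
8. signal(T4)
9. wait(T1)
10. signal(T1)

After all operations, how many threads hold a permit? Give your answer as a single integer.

Step 1: wait(T1) -> count=0 queue=[] holders={T1}
Step 2: wait(T3) -> count=0 queue=[T3] holders={T1}
Step 3: signal(T1) -> count=0 queue=[] holders={T3}
Step 4: wait(T2) -> count=0 queue=[T2] holders={T3}
Step 5: signal(T3) -> count=0 queue=[] holders={T2}
Step 6: wait(T4) -> count=0 queue=[T4] holders={T2}
Step 7: signal(T2) -> count=0 queue=[] holders={T4}
Step 8: signal(T4) -> count=1 queue=[] holders={none}
Step 9: wait(T1) -> count=0 queue=[] holders={T1}
Step 10: signal(T1) -> count=1 queue=[] holders={none}
Final holders: {none} -> 0 thread(s)

Answer: 0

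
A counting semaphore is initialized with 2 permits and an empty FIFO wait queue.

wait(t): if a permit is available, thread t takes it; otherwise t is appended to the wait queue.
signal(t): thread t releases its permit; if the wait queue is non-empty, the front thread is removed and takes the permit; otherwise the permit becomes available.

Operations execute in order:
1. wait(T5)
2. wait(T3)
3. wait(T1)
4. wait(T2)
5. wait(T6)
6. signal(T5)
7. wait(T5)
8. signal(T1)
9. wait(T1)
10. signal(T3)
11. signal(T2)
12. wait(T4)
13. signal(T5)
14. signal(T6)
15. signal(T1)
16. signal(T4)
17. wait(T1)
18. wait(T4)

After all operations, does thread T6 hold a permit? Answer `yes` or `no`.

Step 1: wait(T5) -> count=1 queue=[] holders={T5}
Step 2: wait(T3) -> count=0 queue=[] holders={T3,T5}
Step 3: wait(T1) -> count=0 queue=[T1] holders={T3,T5}
Step 4: wait(T2) -> count=0 queue=[T1,T2] holders={T3,T5}
Step 5: wait(T6) -> count=0 queue=[T1,T2,T6] holders={T3,T5}
Step 6: signal(T5) -> count=0 queue=[T2,T6] holders={T1,T3}
Step 7: wait(T5) -> count=0 queue=[T2,T6,T5] holders={T1,T3}
Step 8: signal(T1) -> count=0 queue=[T6,T5] holders={T2,T3}
Step 9: wait(T1) -> count=0 queue=[T6,T5,T1] holders={T2,T3}
Step 10: signal(T3) -> count=0 queue=[T5,T1] holders={T2,T6}
Step 11: signal(T2) -> count=0 queue=[T1] holders={T5,T6}
Step 12: wait(T4) -> count=0 queue=[T1,T4] holders={T5,T6}
Step 13: signal(T5) -> count=0 queue=[T4] holders={T1,T6}
Step 14: signal(T6) -> count=0 queue=[] holders={T1,T4}
Step 15: signal(T1) -> count=1 queue=[] holders={T4}
Step 16: signal(T4) -> count=2 queue=[] holders={none}
Step 17: wait(T1) -> count=1 queue=[] holders={T1}
Step 18: wait(T4) -> count=0 queue=[] holders={T1,T4}
Final holders: {T1,T4} -> T6 not in holders

Answer: no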